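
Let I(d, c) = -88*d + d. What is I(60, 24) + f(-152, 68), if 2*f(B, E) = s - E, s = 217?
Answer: -10291/2 ≈ -5145.5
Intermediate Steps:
I(d, c) = -87*d
f(B, E) = 217/2 - E/2 (f(B, E) = (217 - E)/2 = 217/2 - E/2)
I(60, 24) + f(-152, 68) = -87*60 + (217/2 - ½*68) = -5220 + (217/2 - 34) = -5220 + 149/2 = -10291/2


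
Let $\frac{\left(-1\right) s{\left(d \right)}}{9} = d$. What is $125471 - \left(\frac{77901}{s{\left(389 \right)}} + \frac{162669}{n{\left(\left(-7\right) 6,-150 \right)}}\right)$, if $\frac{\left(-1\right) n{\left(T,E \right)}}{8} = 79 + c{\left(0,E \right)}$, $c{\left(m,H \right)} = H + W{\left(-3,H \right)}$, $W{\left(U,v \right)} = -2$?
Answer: $\frac{85337329693}{681528} \approx 1.2521 \cdot 10^{5}$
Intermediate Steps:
$c{\left(m,H \right)} = -2 + H$ ($c{\left(m,H \right)} = H - 2 = -2 + H$)
$s{\left(d \right)} = - 9 d$
$n{\left(T,E \right)} = -616 - 8 E$ ($n{\left(T,E \right)} = - 8 \left(79 + \left(-2 + E\right)\right) = - 8 \left(77 + E\right) = -616 - 8 E$)
$125471 - \left(\frac{77901}{s{\left(389 \right)}} + \frac{162669}{n{\left(\left(-7\right) 6,-150 \right)}}\right) = 125471 - \left(\frac{77901}{\left(-9\right) 389} + \frac{162669}{-616 - -1200}\right) = 125471 - \left(\frac{77901}{-3501} + \frac{162669}{-616 + 1200}\right) = 125471 - \left(77901 \left(- \frac{1}{3501}\right) + \frac{162669}{584}\right) = 125471 - \left(- \frac{25967}{1167} + 162669 \cdot \frac{1}{584}\right) = 125471 - \left(- \frac{25967}{1167} + \frac{162669}{584}\right) = 125471 - \frac{174669995}{681528} = \frac{85337329693}{681528}$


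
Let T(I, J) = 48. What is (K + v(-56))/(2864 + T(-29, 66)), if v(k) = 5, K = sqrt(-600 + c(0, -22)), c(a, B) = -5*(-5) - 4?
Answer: 5/2912 + I*sqrt(579)/2912 ≈ 0.001717 + 0.0082632*I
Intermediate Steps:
c(a, B) = 21 (c(a, B) = 25 - 4 = 21)
K = I*sqrt(579) (K = sqrt(-600 + 21) = sqrt(-579) = I*sqrt(579) ≈ 24.062*I)
(K + v(-56))/(2864 + T(-29, 66)) = (I*sqrt(579) + 5)/(2864 + 48) = (5 + I*sqrt(579))/2912 = (5 + I*sqrt(579))*(1/2912) = 5/2912 + I*sqrt(579)/2912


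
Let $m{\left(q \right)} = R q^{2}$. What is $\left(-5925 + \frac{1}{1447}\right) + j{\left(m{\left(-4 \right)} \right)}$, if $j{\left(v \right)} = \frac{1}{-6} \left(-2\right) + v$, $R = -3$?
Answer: $- \frac{25927343}{4341} \approx -5972.7$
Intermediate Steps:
$m{\left(q \right)} = - 3 q^{2}$
$j{\left(v \right)} = \frac{1}{3} + v$ ($j{\left(v \right)} = \left(- \frac{1}{6}\right) \left(-2\right) + v = \frac{1}{3} + v$)
$\left(-5925 + \frac{1}{1447}\right) + j{\left(m{\left(-4 \right)} \right)} = \left(-5925 + \frac{1}{1447}\right) + \left(\frac{1}{3} - 3 \left(-4\right)^{2}\right) = \left(-5925 + \frac{1}{1447}\right) + \left(\frac{1}{3} - 48\right) = - \frac{8573474}{1447} + \left(\frac{1}{3} - 48\right) = - \frac{8573474}{1447} - \frac{143}{3} = - \frac{25927343}{4341}$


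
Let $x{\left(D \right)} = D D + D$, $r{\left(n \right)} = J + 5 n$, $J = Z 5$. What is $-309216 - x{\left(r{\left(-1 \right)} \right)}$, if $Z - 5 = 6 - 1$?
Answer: $-311286$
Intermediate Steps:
$Z = 10$ ($Z = 5 + \left(6 - 1\right) = 5 + 5 = 10$)
$J = 50$ ($J = 10 \cdot 5 = 50$)
$r{\left(n \right)} = 50 + 5 n$
$x{\left(D \right)} = D + D^{2}$ ($x{\left(D \right)} = D^{2} + D = D + D^{2}$)
$-309216 - x{\left(r{\left(-1 \right)} \right)} = -309216 - \left(50 + 5 \left(-1\right)\right) \left(1 + \left(50 + 5 \left(-1\right)\right)\right) = -309216 - \left(50 - 5\right) \left(1 + \left(50 - 5\right)\right) = -309216 - 45 \left(1 + 45\right) = -309216 - 45 \cdot 46 = -309216 - 2070 = -311286$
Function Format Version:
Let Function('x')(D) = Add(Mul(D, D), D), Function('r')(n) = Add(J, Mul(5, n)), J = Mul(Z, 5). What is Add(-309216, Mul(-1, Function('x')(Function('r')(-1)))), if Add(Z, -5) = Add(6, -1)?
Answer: -311286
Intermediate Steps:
Z = 10 (Z = Add(5, Add(6, -1)) = Add(5, 5) = 10)
J = 50 (J = Mul(10, 5) = 50)
Function('r')(n) = Add(50, Mul(5, n))
Function('x')(D) = Add(D, Pow(D, 2)) (Function('x')(D) = Add(Pow(D, 2), D) = Add(D, Pow(D, 2)))
Add(-309216, Mul(-1, Function('x')(Function('r')(-1)))) = Add(-309216, Mul(-1, Mul(Add(50, Mul(5, -1)), Add(1, Add(50, Mul(5, -1)))))) = Add(-309216, Mul(-1, Mul(Add(50, -5), Add(1, Add(50, -5))))) = Add(-309216, Mul(-1, Mul(45, Add(1, 45)))) = Add(-309216, Mul(-1, Mul(45, 46))) = Add(-309216, Mul(-1, 2070)) = Add(-309216, -2070) = -311286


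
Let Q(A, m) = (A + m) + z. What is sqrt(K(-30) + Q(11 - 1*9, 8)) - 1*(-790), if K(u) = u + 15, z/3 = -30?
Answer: 790 + I*sqrt(95) ≈ 790.0 + 9.7468*I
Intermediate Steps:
z = -90 (z = 3*(-30) = -90)
Q(A, m) = -90 + A + m (Q(A, m) = (A + m) - 90 = -90 + A + m)
K(u) = 15 + u
sqrt(K(-30) + Q(11 - 1*9, 8)) - 1*(-790) = sqrt((15 - 30) + (-90 + (11 - 1*9) + 8)) - 1*(-790) = sqrt(-15 + (-90 + (11 - 9) + 8)) + 790 = sqrt(-15 + (-90 + 2 + 8)) + 790 = sqrt(-15 - 80) + 790 = sqrt(-95) + 790 = I*sqrt(95) + 790 = 790 + I*sqrt(95)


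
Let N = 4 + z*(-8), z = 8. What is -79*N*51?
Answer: 241740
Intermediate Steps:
N = -60 (N = 4 + 8*(-8) = 4 - 64 = -60)
-79*N*51 = -(-4740)*51 = -79*(-3060) = 241740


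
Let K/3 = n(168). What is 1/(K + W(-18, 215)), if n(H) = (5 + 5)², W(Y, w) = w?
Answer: 1/515 ≈ 0.0019417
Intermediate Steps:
n(H) = 100 (n(H) = 10² = 100)
K = 300 (K = 3*100 = 300)
1/(K + W(-18, 215)) = 1/(300 + 215) = 1/515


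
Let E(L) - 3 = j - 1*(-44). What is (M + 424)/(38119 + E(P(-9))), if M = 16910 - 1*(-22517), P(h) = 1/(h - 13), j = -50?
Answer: 39851/38116 ≈ 1.0455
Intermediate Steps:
P(h) = 1/(-13 + h)
E(L) = -3 (E(L) = 3 + (-50 - 1*(-44)) = 3 + (-50 + 44) = 3 - 6 = -3)
M = 39427 (M = 16910 + 22517 = 39427)
(M + 424)/(38119 + E(P(-9))) = (39427 + 424)/(38119 - 3) = 39851/38116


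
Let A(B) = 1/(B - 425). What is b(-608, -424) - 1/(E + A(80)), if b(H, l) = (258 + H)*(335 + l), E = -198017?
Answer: 2128039226245/68315866 ≈ 31150.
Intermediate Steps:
A(B) = 1/(-425 + B)
b(-608, -424) - 1/(E + A(80)) = (86430 + 258*(-424) + 335*(-608) - 608*(-424)) - 1/(-198017 + 1/(-425 + 80)) = (86430 - 109392 - 203680 + 257792) - 1/(-198017 + 1/(-345)) = 31150 - 1/(-198017 - 1/345) = 31150 - 1/(-68315866/345) = 31150 - 1*(-345/68315866) = 31150 + 345/68315866 = 2128039226245/68315866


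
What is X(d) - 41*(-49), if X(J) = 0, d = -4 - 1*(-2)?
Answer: 2009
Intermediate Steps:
d = -2 (d = -4 + 2 = -2)
X(d) - 41*(-49) = 0 - 41*(-49) = 0 + 2009 = 2009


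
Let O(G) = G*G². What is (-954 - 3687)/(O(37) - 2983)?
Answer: -221/2270 ≈ -0.097357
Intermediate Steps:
O(G) = G³
(-954 - 3687)/(O(37) - 2983) = (-954 - 3687)/(37³ - 2983) = -4641/(50653 - 2983) = -4641/47670 = -4641*1/47670 = -221/2270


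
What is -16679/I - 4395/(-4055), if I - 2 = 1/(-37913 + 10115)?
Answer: -375965476857/45087545 ≈ -8338.6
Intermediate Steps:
I = 55595/27798 (I = 2 + 1/(-37913 + 10115) = 2 + 1/(-27798) = 2 - 1/27798 = 55595/27798 ≈ 2.0000)
-16679/I - 4395/(-4055) = -16679/55595/27798 - 4395/(-4055) = -16679*27798/55595 - 4395*(-1/4055) = -463642842/55595 + 879/811 = -375965476857/45087545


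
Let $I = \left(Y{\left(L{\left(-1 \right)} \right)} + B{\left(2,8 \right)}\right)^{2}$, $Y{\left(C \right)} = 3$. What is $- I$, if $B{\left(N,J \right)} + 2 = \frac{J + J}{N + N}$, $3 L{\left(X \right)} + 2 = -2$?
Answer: $-25$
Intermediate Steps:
$L{\left(X \right)} = - \frac{4}{3}$ ($L{\left(X \right)} = - \frac{2}{3} + \frac{1}{3} \left(-2\right) = - \frac{2}{3} - \frac{2}{3} = - \frac{4}{3}$)
$B{\left(N,J \right)} = -2 + \frac{J}{N}$ ($B{\left(N,J \right)} = -2 + \frac{J + J}{N + N} = -2 + \frac{2 J}{2 N} = -2 + 2 J \frac{1}{2 N} = -2 + \frac{J}{N}$)
$I = 25$ ($I = \left(3 - \left(2 - \frac{8}{2}\right)\right)^{2} = \left(3 + \left(-2 + 8 \cdot \frac{1}{2}\right)\right)^{2} = \left(3 + \left(-2 + 4\right)\right)^{2} = \left(3 + 2\right)^{2} = 5^{2} = 25$)
$- I = \left(-1\right) 25 = -25$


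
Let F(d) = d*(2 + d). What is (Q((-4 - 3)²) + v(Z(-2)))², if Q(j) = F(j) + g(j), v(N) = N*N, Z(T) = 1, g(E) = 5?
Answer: 6275025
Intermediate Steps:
v(N) = N²
Q(j) = 5 + j*(2 + j) (Q(j) = j*(2 + j) + 5 = 5 + j*(2 + j))
(Q((-4 - 3)²) + v(Z(-2)))² = ((5 + (-4 - 3)²*(2 + (-4 - 3)²)) + 1²)² = ((5 + (-7)²*(2 + (-7)²)) + 1)² = ((5 + 49*(2 + 49)) + 1)² = ((5 + 49*51) + 1)² = ((5 + 2499) + 1)² = (2504 + 1)² = 2505² = 6275025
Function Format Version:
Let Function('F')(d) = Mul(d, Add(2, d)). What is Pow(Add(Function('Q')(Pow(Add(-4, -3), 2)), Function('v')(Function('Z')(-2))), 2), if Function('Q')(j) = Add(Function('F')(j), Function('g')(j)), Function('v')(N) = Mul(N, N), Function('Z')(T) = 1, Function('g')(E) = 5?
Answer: 6275025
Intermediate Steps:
Function('v')(N) = Pow(N, 2)
Function('Q')(j) = Add(5, Mul(j, Add(2, j))) (Function('Q')(j) = Add(Mul(j, Add(2, j)), 5) = Add(5, Mul(j, Add(2, j))))
Pow(Add(Function('Q')(Pow(Add(-4, -3), 2)), Function('v')(Function('Z')(-2))), 2) = Pow(Add(Add(5, Mul(Pow(Add(-4, -3), 2), Add(2, Pow(Add(-4, -3), 2)))), Pow(1, 2)), 2) = Pow(Add(Add(5, Mul(Pow(-7, 2), Add(2, Pow(-7, 2)))), 1), 2) = Pow(Add(Add(5, Mul(49, Add(2, 49))), 1), 2) = Pow(Add(Add(5, Mul(49, 51)), 1), 2) = Pow(Add(Add(5, 2499), 1), 2) = Pow(Add(2504, 1), 2) = Pow(2505, 2) = 6275025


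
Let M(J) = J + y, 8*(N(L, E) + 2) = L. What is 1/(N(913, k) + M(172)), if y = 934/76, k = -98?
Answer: 152/45055 ≈ 0.0033737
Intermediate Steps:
N(L, E) = -2 + L/8
y = 467/38 (y = 934*(1/76) = 467/38 ≈ 12.289)
M(J) = 467/38 + J (M(J) = J + 467/38 = 467/38 + J)
1/(N(913, k) + M(172)) = 1/((-2 + (⅛)*913) + (467/38 + 172)) = 1/((-2 + 913/8) + 7003/38) = 1/(897/8 + 7003/38) = 1/(45055/152) = 152/45055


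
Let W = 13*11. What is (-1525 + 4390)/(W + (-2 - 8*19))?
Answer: -2865/11 ≈ -260.45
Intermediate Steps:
W = 143
(-1525 + 4390)/(W + (-2 - 8*19)) = (-1525 + 4390)/(143 + (-2 - 8*19)) = 2865/(143 + (-2 - 152)) = 2865/(143 - 154) = 2865/(-11) = 2865*(-1/11) = -2865/11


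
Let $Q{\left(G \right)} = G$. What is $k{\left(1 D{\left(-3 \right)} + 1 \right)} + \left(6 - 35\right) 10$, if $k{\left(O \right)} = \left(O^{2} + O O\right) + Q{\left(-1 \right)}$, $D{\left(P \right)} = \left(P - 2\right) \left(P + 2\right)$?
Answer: $-219$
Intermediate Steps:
$D{\left(P \right)} = \left(-2 + P\right) \left(2 + P\right)$
$k{\left(O \right)} = -1 + 2 O^{2}$ ($k{\left(O \right)} = \left(O^{2} + O O\right) - 1 = \left(O^{2} + O^{2}\right) - 1 = 2 O^{2} - 1 = -1 + 2 O^{2}$)
$k{\left(1 D{\left(-3 \right)} + 1 \right)} + \left(6 - 35\right) 10 = \left(-1 + 2 \left(1 \left(-4 + \left(-3\right)^{2}\right) + 1\right)^{2}\right) + \left(6 - 35\right) 10 = \left(-1 + 2 \left(1 \left(-4 + 9\right) + 1\right)^{2}\right) - 290 = \left(-1 + 2 \left(1 \cdot 5 + 1\right)^{2}\right) - 290 = \left(-1 + 2 \left(5 + 1\right)^{2}\right) - 290 = \left(-1 + 2 \cdot 6^{2}\right) - 290 = \left(-1 + 2 \cdot 36\right) - 290 = \left(-1 + 72\right) - 290 = 71 - 290 = -219$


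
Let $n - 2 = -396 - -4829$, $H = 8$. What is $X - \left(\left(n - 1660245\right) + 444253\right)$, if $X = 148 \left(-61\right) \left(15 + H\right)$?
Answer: $1003913$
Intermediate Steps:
$n = 4435$ ($n = 2 - -4433 = 2 + \left(-396 + 4829\right) = 2 + 4433 = 4435$)
$X = -207644$ ($X = 148 \left(-61\right) \left(15 + 8\right) = \left(-9028\right) 23 = -207644$)
$X - \left(\left(n - 1660245\right) + 444253\right) = -207644 - \left(\left(4435 - 1660245\right) + 444253\right) = -207644 - \left(-1655810 + 444253\right) = -207644 - -1211557 = -207644 + 1211557 = 1003913$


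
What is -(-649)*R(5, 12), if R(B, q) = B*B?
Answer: 16225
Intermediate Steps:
R(B, q) = B**2
-(-649)*R(5, 12) = -(-649)*5**2 = -(-649)*25 = -1*(-16225) = 16225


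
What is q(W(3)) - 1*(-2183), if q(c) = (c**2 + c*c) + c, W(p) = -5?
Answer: 2228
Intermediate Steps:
q(c) = c + 2*c**2 (q(c) = (c**2 + c**2) + c = 2*c**2 + c = c + 2*c**2)
q(W(3)) - 1*(-2183) = -5*(1 + 2*(-5)) - 1*(-2183) = -5*(1 - 10) + 2183 = -5*(-9) + 2183 = 45 + 2183 = 2228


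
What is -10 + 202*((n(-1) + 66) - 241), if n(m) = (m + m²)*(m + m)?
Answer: -35360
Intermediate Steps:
n(m) = 2*m*(m + m²) (n(m) = (m + m²)*(2*m) = 2*m*(m + m²))
-10 + 202*((n(-1) + 66) - 241) = -10 + 202*((2*(-1)²*(1 - 1) + 66) - 241) = -10 + 202*((2*1*0 + 66) - 241) = -10 + 202*((0 + 66) - 241) = -10 + 202*(66 - 241) = -10 + 202*(-175) = -10 - 35350 = -35360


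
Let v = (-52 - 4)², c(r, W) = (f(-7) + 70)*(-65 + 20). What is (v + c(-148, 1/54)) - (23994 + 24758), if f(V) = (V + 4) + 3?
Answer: -48766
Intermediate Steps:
f(V) = 7 + V (f(V) = (4 + V) + 3 = 7 + V)
c(r, W) = -3150 (c(r, W) = ((7 - 7) + 70)*(-65 + 20) = (0 + 70)*(-45) = 70*(-45) = -3150)
v = 3136 (v = (-56)² = 3136)
(v + c(-148, 1/54)) - (23994 + 24758) = (3136 - 3150) - (23994 + 24758) = -14 - 1*48752 = -14 - 48752 = -48766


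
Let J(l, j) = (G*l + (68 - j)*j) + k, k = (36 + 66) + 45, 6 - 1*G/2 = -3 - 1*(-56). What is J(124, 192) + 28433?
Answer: -6884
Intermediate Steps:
G = -94 (G = 12 - 2*(-3 - 1*(-56)) = 12 - 2*(-3 + 56) = 12 - 2*53 = 12 - 106 = -94)
k = 147 (k = 102 + 45 = 147)
J(l, j) = 147 - 94*l + j*(68 - j) (J(l, j) = (-94*l + (68 - j)*j) + 147 = (-94*l + j*(68 - j)) + 147 = 147 - 94*l + j*(68 - j))
J(124, 192) + 28433 = (147 - 1*192² - 94*124 + 68*192) + 28433 = (147 - 1*36864 - 11656 + 13056) + 28433 = (147 - 36864 - 11656 + 13056) + 28433 = -35317 + 28433 = -6884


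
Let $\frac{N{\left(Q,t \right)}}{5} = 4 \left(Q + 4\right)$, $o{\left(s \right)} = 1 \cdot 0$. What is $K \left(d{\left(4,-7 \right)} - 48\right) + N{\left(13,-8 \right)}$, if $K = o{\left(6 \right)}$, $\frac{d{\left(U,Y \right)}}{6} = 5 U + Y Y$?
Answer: $340$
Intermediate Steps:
$o{\left(s \right)} = 0$
$N{\left(Q,t \right)} = 80 + 20 Q$ ($N{\left(Q,t \right)} = 5 \cdot 4 \left(Q + 4\right) = 5 \cdot 4 \left(4 + Q\right) = 5 \left(16 + 4 Q\right) = 80 + 20 Q$)
$d{\left(U,Y \right)} = 6 Y^{2} + 30 U$ ($d{\left(U,Y \right)} = 6 \left(5 U + Y Y\right) = 6 \left(5 U + Y^{2}\right) = 6 \left(Y^{2} + 5 U\right) = 6 Y^{2} + 30 U$)
$K = 0$
$K \left(d{\left(4,-7 \right)} - 48\right) + N{\left(13,-8 \right)} = 0 \left(\left(6 \left(-7\right)^{2} + 30 \cdot 4\right) - 48\right) + \left(80 + 20 \cdot 13\right) = 0 \left(\left(6 \cdot 49 + 120\right) - 48\right) + \left(80 + 260\right) = 0 \left(\left(294 + 120\right) - 48\right) + 340 = 0 \left(414 - 48\right) + 340 = 0 \cdot 366 + 340 = 0 + 340 = 340$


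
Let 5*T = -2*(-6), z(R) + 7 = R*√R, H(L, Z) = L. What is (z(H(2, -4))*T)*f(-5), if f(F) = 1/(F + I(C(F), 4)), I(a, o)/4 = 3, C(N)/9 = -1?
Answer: -12/5 + 24*√2/35 ≈ -1.4303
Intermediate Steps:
C(N) = -9 (C(N) = 9*(-1) = -9)
I(a, o) = 12 (I(a, o) = 4*3 = 12)
f(F) = 1/(12 + F) (f(F) = 1/(F + 12) = 1/(12 + F))
z(R) = -7 + R^(3/2) (z(R) = -7 + R*√R = -7 + R^(3/2))
T = 12/5 (T = (-2*(-6))/5 = (⅕)*12 = 12/5 ≈ 2.4000)
(z(H(2, -4))*T)*f(-5) = ((-7 + 2^(3/2))*(12/5))/(12 - 5) = ((-7 + 2*√2)*(12/5))/7 = (-84/5 + 24*√2/5)*(⅐) = -12/5 + 24*√2/35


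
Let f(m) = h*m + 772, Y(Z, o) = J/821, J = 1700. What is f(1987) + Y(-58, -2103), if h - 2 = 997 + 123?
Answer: 1830984406/821 ≈ 2.2302e+6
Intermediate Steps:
h = 1122 (h = 2 + (997 + 123) = 2 + 1120 = 1122)
Y(Z, o) = 1700/821
f(m) = 772 + 1122*m (f(m) = 1122*m + 772 = 772 + 1122*m)
f(1987) + Y(-58, -2103) = (772 + 1122*1987) + 1700/821 = (772 + 2229414) + 1700/821 = 2230186 + 1700/821 = 1830984406/821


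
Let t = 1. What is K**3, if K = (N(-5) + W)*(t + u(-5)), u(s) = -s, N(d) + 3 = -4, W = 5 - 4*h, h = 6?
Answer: -3796416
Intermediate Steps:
W = -19 (W = 5 - 4*6 = 5 - 24 = -19)
N(d) = -7 (N(d) = -3 - 4 = -7)
K = -156 (K = (-7 - 19)*(1 - 1*(-5)) = -26*(1 + 5) = -26*6 = -156)
K**3 = (-156)**3 = -3796416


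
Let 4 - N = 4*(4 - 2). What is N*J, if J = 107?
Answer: -428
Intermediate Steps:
N = -4 (N = 4 - 4*(4 - 2) = 4 - 4*2 = 4 - 1*8 = 4 - 8 = -4)
N*J = -4*107 = -428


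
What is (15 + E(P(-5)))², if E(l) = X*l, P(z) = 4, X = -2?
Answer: 49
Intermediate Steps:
E(l) = -2*l
(15 + E(P(-5)))² = (15 - 2*4)² = (15 - 8)² = 7² = 49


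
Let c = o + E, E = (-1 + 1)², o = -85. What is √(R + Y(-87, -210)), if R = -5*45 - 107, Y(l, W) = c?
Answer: I*√417 ≈ 20.421*I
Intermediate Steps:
E = 0 (E = 0² = 0)
c = -85 (c = -85 + 0 = -85)
Y(l, W) = -85
R = -332 (R = -225 - 107 = -332)
√(R + Y(-87, -210)) = √(-332 - 85) = √(-417) = I*√417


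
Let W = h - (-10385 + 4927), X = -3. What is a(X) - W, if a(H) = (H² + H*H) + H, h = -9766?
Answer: 4323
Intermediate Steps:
a(H) = H + 2*H² (a(H) = (H² + H²) + H = 2*H² + H = H + 2*H²)
W = -4308 (W = -9766 - (-10385 + 4927) = -9766 - 1*(-5458) = -9766 + 5458 = -4308)
a(X) - W = -3*(1 + 2*(-3)) - 1*(-4308) = -3*(1 - 6) + 4308 = -3*(-5) + 4308 = 15 + 4308 = 4323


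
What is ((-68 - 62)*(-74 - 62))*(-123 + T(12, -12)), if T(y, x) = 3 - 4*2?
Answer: -2263040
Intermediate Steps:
T(y, x) = -5 (T(y, x) = 3 - 8 = -5)
((-68 - 62)*(-74 - 62))*(-123 + T(12, -12)) = ((-68 - 62)*(-74 - 62))*(-123 - 5) = -130*(-136)*(-128) = 17680*(-128) = -2263040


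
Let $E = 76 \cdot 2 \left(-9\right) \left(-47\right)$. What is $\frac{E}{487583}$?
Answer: $\frac{64296}{487583} \approx 0.13187$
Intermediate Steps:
$E = 64296$ ($E = 76 \left(-18\right) \left(-47\right) = \left(-1368\right) \left(-47\right) = 64296$)
$\frac{E}{487583} = \frac{64296}{487583}$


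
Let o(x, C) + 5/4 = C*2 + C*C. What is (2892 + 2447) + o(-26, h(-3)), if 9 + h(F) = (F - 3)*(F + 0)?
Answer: 21747/4 ≈ 5436.8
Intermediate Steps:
h(F) = -9 + F*(-3 + F) (h(F) = -9 + (F - 3)*(F + 0) = -9 + (-3 + F)*F = -9 + F*(-3 + F))
o(x, C) = -5/4 + C**2 + 2*C (o(x, C) = -5/4 + (C*2 + C*C) = -5/4 + (2*C + C**2) = -5/4 + (C**2 + 2*C) = -5/4 + C**2 + 2*C)
(2892 + 2447) + o(-26, h(-3)) = (2892 + 2447) + (-5/4 + (-9 + (-3)**2 - 3*(-3))**2 + 2*(-9 + (-3)**2 - 3*(-3))) = 5339 + (-5/4 + (-9 + 9 + 9)**2 + 2*(-9 + 9 + 9)) = 5339 + (-5/4 + 9**2 + 2*9) = 5339 + (-5/4 + 81 + 18) = 5339 + 391/4 = 21747/4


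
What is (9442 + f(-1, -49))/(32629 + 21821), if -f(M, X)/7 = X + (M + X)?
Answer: 2027/10890 ≈ 0.18613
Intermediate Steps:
f(M, X) = -14*X - 7*M (f(M, X) = -7*(X + (M + X)) = -7*(M + 2*X) = -14*X - 7*M)
(9442 + f(-1, -49))/(32629 + 21821) = (9442 + (-14*(-49) - 7*(-1)))/(32629 + 21821) = (9442 + (686 + 7))/54450 = (9442 + 693)*(1/54450) = 10135*(1/54450) = 2027/10890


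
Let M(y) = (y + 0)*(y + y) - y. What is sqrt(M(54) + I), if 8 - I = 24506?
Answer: 12*I*sqrt(130) ≈ 136.82*I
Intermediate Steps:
I = -24498 (I = 8 - 1*24506 = 8 - 24506 = -24498)
M(y) = -y + 2*y**2 (M(y) = y*(2*y) - y = 2*y**2 - y = -y + 2*y**2)
sqrt(M(54) + I) = sqrt(54*(-1 + 2*54) - 24498) = sqrt(54*(-1 + 108) - 24498) = sqrt(54*107 - 24498) = sqrt(5778 - 24498) = sqrt(-18720) = 12*I*sqrt(130)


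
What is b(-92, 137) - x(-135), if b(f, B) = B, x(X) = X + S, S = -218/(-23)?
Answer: 6038/23 ≈ 262.52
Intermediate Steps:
S = 218/23 (S = -218*(-1/23) = 218/23 ≈ 9.4783)
x(X) = 218/23 + X (x(X) = X + 218/23 = 218/23 + X)
b(-92, 137) - x(-135) = 137 - (218/23 - 135) = 137 - 1*(-2887/23) = 137 + 2887/23 = 6038/23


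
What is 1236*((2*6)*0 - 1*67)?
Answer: -82812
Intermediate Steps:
1236*((2*6)*0 - 1*67) = 1236*(12*0 - 67) = 1236*(0 - 67) = 1236*(-67) = -82812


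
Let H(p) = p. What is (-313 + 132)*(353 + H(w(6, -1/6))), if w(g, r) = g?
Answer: -64979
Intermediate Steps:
(-313 + 132)*(353 + H(w(6, -1/6))) = (-313 + 132)*(353 + 6) = -181*359 = -64979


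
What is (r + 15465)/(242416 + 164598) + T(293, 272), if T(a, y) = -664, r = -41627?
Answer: -135141729/203507 ≈ -664.06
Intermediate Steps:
(r + 15465)/(242416 + 164598) + T(293, 272) = (-41627 + 15465)/(242416 + 164598) - 664 = -26162/407014 - 664 = -26162*1/407014 - 664 = -13081/203507 - 664 = -135141729/203507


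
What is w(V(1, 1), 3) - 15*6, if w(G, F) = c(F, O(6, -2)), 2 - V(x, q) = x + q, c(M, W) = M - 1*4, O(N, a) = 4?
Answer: -91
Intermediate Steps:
c(M, W) = -4 + M (c(M, W) = M - 4 = -4 + M)
V(x, q) = 2 - q - x (V(x, q) = 2 - (x + q) = 2 - (q + x) = 2 + (-q - x) = 2 - q - x)
w(G, F) = -4 + F
w(V(1, 1), 3) - 15*6 = (-4 + 3) - 15*6 = -1 - 90 = -91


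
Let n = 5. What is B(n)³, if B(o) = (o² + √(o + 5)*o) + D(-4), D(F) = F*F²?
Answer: -88569 + 24065*√10 ≈ -12469.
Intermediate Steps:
D(F) = F³
B(o) = -64 + o² + o*√(5 + o) (B(o) = (o² + √(o + 5)*o) + (-4)³ = (o² + √(5 + o)*o) - 64 = (o² + o*√(5 + o)) - 64 = -64 + o² + o*√(5 + o))
B(n)³ = (-64 + 5² + 5*√(5 + 5))³ = (-64 + 25 + 5*√10)³ = (-39 + 5*√10)³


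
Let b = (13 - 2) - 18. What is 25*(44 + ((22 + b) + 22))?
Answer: 2025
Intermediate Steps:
b = -7 (b = 11 - 18 = -7)
25*(44 + ((22 + b) + 22)) = 25*(44 + ((22 - 7) + 22)) = 25*(44 + (15 + 22)) = 25*(44 + 37) = 25*81 = 2025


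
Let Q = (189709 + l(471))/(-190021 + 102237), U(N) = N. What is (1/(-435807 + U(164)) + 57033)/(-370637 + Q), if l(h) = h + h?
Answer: -2181083653304912/14174163010229937 ≈ -0.15388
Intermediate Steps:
l(h) = 2*h
Q = -190651/87784 (Q = (189709 + 2*471)/(-190021 + 102237) = (189709 + 942)/(-87784) = 190651*(-1/87784) = -190651/87784 ≈ -2.1718)
(1/(-435807 + U(164)) + 57033)/(-370637 + Q) = (1/(-435807 + 164) + 57033)/(-370637 - 190651/87784) = (1/(-435643) + 57033)/(-32536189059/87784) = (-1/435643 + 57033)*(-87784/32536189059) = (24846027218/435643)*(-87784/32536189059) = -2181083653304912/14174163010229937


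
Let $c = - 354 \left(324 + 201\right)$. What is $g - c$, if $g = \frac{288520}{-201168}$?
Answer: $\frac{4673348035}{25146} \approx 1.8585 \cdot 10^{5}$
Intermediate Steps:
$c = -185850$ ($c = \left(-354\right) 525 = -185850$)
$g = - \frac{36065}{25146}$ ($g = 288520 \left(- \frac{1}{201168}\right) = - \frac{36065}{25146} \approx -1.4342$)
$g - c = - \frac{36065}{25146} - -185850 = - \frac{36065}{25146} + 185850 = \frac{4673348035}{25146}$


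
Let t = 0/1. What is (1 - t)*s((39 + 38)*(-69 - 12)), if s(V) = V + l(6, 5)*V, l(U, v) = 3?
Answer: -24948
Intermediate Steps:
t = 0 (t = 0*1 = 0)
s(V) = 4*V (s(V) = V + 3*V = 4*V)
(1 - t)*s((39 + 38)*(-69 - 12)) = (1 - 1*0)*(4*((39 + 38)*(-69 - 12))) = (1 + 0)*(4*(77*(-81))) = 1*(4*(-6237)) = 1*(-24948) = -24948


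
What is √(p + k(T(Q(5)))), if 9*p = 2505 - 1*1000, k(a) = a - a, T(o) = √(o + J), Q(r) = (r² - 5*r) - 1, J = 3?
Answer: √1505/3 ≈ 12.931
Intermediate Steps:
Q(r) = -1 + r² - 5*r
T(o) = √(3 + o) (T(o) = √(o + 3) = √(3 + o))
k(a) = 0
p = 1505/9 (p = (2505 - 1*1000)/9 = (2505 - 1000)/9 = (⅑)*1505 = 1505/9 ≈ 167.22)
√(p + k(T(Q(5)))) = √(1505/9 + 0) = √(1505/9) = √1505/3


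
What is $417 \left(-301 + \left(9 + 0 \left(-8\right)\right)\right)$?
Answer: $-121764$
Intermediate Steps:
$417 \left(-301 + \left(9 + 0 \left(-8\right)\right)\right) = 417 \left(-301 + \left(9 + 0\right)\right) = 417 \left(-301 + 9\right) = 417 \left(-292\right) = -121764$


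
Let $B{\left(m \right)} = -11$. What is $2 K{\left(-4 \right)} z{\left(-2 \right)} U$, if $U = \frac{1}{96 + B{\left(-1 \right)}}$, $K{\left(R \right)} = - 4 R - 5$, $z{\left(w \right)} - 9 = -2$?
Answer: $\frac{154}{85} \approx 1.8118$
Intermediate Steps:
$z{\left(w \right)} = 7$ ($z{\left(w \right)} = 9 - 2 = 7$)
$K{\left(R \right)} = -5 - 4 R$
$U = \frac{1}{85}$ ($U = \frac{1}{96 - 11} = \frac{1}{85} \approx 0.011765$)
$2 K{\left(-4 \right)} z{\left(-2 \right)} U = 2 \left(-5 - -16\right) 7 \cdot \frac{1}{85} = 2 \left(-5 + 16\right) 7 \cdot \frac{1}{85} = 2 \cdot 11 \cdot 7 \cdot \frac{1}{85} = 22 \cdot 7 \cdot \frac{1}{85} = 154 \cdot \frac{1}{85} = \frac{154}{85}$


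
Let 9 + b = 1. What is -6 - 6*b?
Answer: 42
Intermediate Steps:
b = -8 (b = -9 + 1 = -8)
-6 - 6*b = -6 - 6*(-8) = -6 + 48 = 42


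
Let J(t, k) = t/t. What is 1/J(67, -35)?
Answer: 1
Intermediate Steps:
J(t, k) = 1
1/J(67, -35) = 1/1 = 1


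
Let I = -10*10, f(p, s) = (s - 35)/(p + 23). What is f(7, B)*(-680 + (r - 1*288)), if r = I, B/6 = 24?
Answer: -19402/5 ≈ -3880.4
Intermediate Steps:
B = 144 (B = 6*24 = 144)
f(p, s) = (-35 + s)/(23 + p)
I = -100
r = -100
f(7, B)*(-680 + (r - 1*288)) = ((-35 + 144)/(23 + 7))*(-680 + (-100 - 1*288)) = (109/30)*(-680 + (-100 - 288)) = ((1/30)*109)*(-680 - 388) = (109/30)*(-1068) = -19402/5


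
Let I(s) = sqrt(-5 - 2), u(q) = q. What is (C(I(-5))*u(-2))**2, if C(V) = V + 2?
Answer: -12 + 16*I*sqrt(7) ≈ -12.0 + 42.332*I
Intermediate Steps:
I(s) = I*sqrt(7) (I(s) = sqrt(-7) = I*sqrt(7))
C(V) = 2 + V
(C(I(-5))*u(-2))**2 = ((2 + I*sqrt(7))*(-2))**2 = (-4 - 2*I*sqrt(7))**2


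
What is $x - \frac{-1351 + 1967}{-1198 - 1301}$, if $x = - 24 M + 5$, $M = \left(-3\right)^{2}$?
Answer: $- \frac{75239}{357} \approx -210.75$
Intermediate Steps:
$M = 9$
$x = -211$ ($x = \left(-24\right) 9 + 5 = -216 + 5 = -211$)
$x - \frac{-1351 + 1967}{-1198 - 1301} = -211 - \frac{-1351 + 1967}{-1198 - 1301} = -211 - \frac{616}{-2499} = -211 - 616 \left(- \frac{1}{2499}\right) = -211 - - \frac{88}{357} = -211 + \frac{88}{357} = - \frac{75239}{357}$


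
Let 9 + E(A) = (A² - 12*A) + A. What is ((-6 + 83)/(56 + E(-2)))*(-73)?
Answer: -77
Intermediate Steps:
E(A) = -9 + A² - 11*A (E(A) = -9 + ((A² - 12*A) + A) = -9 + (A² - 11*A) = -9 + A² - 11*A)
((-6 + 83)/(56 + E(-2)))*(-73) = ((-6 + 83)/(56 + (-9 + (-2)² - 11*(-2))))*(-73) = (77/(56 + (-9 + 4 + 22)))*(-73) = (77/(56 + 17))*(-73) = (77/73)*(-73) = -77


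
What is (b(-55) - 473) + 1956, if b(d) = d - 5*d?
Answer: 1703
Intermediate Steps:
b(d) = -4*d
(b(-55) - 473) + 1956 = (-4*(-55) - 473) + 1956 = (220 - 473) + 1956 = -253 + 1956 = 1703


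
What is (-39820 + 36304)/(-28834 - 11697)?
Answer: 3516/40531 ≈ 0.086748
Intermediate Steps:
(-39820 + 36304)/(-28834 - 11697) = -3516/(-40531) = -3516*(-1/40531) = 3516/40531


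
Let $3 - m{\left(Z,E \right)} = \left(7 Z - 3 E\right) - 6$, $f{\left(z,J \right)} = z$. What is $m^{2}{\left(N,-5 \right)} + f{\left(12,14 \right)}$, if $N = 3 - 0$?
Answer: $741$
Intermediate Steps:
$N = 3$ ($N = 3 + 0 = 3$)
$m{\left(Z,E \right)} = 9 - 7 Z + 3 E$ ($m{\left(Z,E \right)} = 3 - \left(\left(7 Z - 3 E\right) - 6\right) = 3 - \left(\left(- 3 E + 7 Z\right) - 6\right) = 3 - \left(-6 - 3 E + 7 Z\right) = 3 + \left(6 - 7 Z + 3 E\right) = 9 - 7 Z + 3 E$)
$m^{2}{\left(N,-5 \right)} + f{\left(12,14 \right)} = \left(9 - 21 + 3 \left(-5\right)\right)^{2} + 12 = \left(9 - 21 - 15\right)^{2} + 12 = \left(-27\right)^{2} + 12 = 729 + 12 = 741$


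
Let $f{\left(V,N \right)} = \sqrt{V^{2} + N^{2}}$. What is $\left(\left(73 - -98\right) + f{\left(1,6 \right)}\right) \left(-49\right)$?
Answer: $-8379 - 49 \sqrt{37} \approx -8677.1$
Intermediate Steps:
$f{\left(V,N \right)} = \sqrt{N^{2} + V^{2}}$
$\left(\left(73 - -98\right) + f{\left(1,6 \right)}\right) \left(-49\right) = \left(\left(73 - -98\right) + \sqrt{6^{2} + 1^{2}}\right) \left(-49\right) = \left(\left(73 + 98\right) + \sqrt{36 + 1}\right) \left(-49\right) = \left(171 + \sqrt{37}\right) \left(-49\right) = -8379 - 49 \sqrt{37}$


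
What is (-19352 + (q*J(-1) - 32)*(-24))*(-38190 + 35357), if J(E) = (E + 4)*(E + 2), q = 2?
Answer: 53056424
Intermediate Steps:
J(E) = (2 + E)*(4 + E) (J(E) = (4 + E)*(2 + E) = (2 + E)*(4 + E))
(-19352 + (q*J(-1) - 32)*(-24))*(-38190 + 35357) = (-19352 + (2*(8 + (-1)² + 6*(-1)) - 32)*(-24))*(-38190 + 35357) = (-19352 + (2*(8 + 1 - 6) - 32)*(-24))*(-2833) = (-19352 + (2*3 - 32)*(-24))*(-2833) = (-19352 + (6 - 32)*(-24))*(-2833) = (-19352 - 26*(-24))*(-2833) = (-19352 + 624)*(-2833) = -18728*(-2833) = 53056424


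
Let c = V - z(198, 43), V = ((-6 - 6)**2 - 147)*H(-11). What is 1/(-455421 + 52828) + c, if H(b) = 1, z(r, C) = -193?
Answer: 76492669/402593 ≈ 190.00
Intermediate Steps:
V = -3 (V = ((-6 - 6)**2 - 147)*1 = ((-12)**2 - 147)*1 = (144 - 147)*1 = -3*1 = -3)
c = 190 (c = -3 - 1*(-193) = -3 + 193 = 190)
1/(-455421 + 52828) + c = 1/(-455421 + 52828) + 190 = 1/(-402593) + 190 = -1/402593 + 190 = 76492669/402593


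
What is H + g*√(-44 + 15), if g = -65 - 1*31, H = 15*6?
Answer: 90 - 96*I*√29 ≈ 90.0 - 516.98*I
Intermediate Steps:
H = 90
g = -96 (g = -65 - 31 = -96)
H + g*√(-44 + 15) = 90 - 96*√(-44 + 15) = 90 - 96*I*√29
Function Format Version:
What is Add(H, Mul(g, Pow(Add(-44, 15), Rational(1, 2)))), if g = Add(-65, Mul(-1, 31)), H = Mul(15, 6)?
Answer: Add(90, Mul(-96, I, Pow(29, Rational(1, 2)))) ≈ Add(90.000, Mul(-516.98, I))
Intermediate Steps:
H = 90
g = -96 (g = Add(-65, -31) = -96)
Add(H, Mul(g, Pow(Add(-44, 15), Rational(1, 2)))) = Add(90, Mul(-96, Pow(Add(-44, 15), Rational(1, 2)))) = Add(90, Mul(-96, Pow(-29, Rational(1, 2)))) = Add(90, Mul(-96, Mul(I, Pow(29, Rational(1, 2))))) = Add(90, Mul(-96, I, Pow(29, Rational(1, 2))))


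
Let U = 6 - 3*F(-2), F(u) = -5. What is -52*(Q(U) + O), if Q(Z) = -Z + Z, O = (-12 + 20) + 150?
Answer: -8216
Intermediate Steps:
O = 158 (O = 8 + 150 = 158)
U = 21 (U = 6 - 3*(-5) = 6 + 15 = 21)
Q(Z) = 0
-52*(Q(U) + O) = -52*(0 + 158) = -52*158 = -8216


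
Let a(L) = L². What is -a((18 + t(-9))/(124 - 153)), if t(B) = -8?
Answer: -100/841 ≈ -0.11891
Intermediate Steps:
-a((18 + t(-9))/(124 - 153)) = -((18 - 8)/(124 - 153))² = -(10/(-29))² = -(10*(-1/29))² = -(-10/29)² = -1*100/841 = -100/841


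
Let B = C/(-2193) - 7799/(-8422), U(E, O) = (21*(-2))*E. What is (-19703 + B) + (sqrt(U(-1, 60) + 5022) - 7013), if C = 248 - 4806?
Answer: -11473819271/429522 + 2*sqrt(1266) ≈ -26642.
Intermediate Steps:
U(E, O) = -42*E
C = -4558
B = 1290481/429522 (B = -4558/(-2193) - 7799/(-8422) = -4558*(-1/2193) - 7799*(-1/8422) = 106/51 + 7799/8422 = 1290481/429522 ≈ 3.0045)
(-19703 + B) + (sqrt(U(-1, 60) + 5022) - 7013) = (-19703 + 1290481/429522) + (sqrt(-42*(-1) + 5022) - 7013) = -8461581485/429522 + (sqrt(42 + 5022) - 7013) = -8461581485/429522 + (sqrt(5064) - 7013) = -8461581485/429522 + (2*sqrt(1266) - 7013) = -8461581485/429522 + (-7013 + 2*sqrt(1266)) = -11473819271/429522 + 2*sqrt(1266)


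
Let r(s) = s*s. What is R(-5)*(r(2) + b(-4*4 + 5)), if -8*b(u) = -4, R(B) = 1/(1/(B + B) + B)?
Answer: -15/17 ≈ -0.88235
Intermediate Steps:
R(B) = 1/(B + 1/(2*B)) (R(B) = 1/(1/(2*B) + B) = 1/(B + 1/(2*B)))
b(u) = ½ (b(u) = -⅛*(-4) = ½)
r(s) = s²
R(-5)*(r(2) + b(-4*4 + 5)) = (2*(-5)/(1 + 2*(-5)²))*(2² + ½) = (2*(-5)/(1 + 2*25))*(4 + ½) = (2*(-5)/(1 + 50))*(9/2) = (2*(-5)/51)*(9/2) = (2*(-5)*(1/51))*(9/2) = -10/51*9/2 = -15/17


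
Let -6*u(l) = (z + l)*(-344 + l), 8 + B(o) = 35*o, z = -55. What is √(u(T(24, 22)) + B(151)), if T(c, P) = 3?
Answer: √20895/3 ≈ 48.184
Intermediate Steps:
B(o) = -8 + 35*o
u(l) = -(-344 + l)*(-55 + l)/6 (u(l) = -(-55 + l)*(-344 + l)/6 = -(-344 + l)*(-55 + l)/6)
√(u(T(24, 22)) + B(151)) = √((-9460/3 - ⅙*3² + (133/2)*3) + (-8 + 35*151)) = √((-9460/3 - ⅙*9 + 399/2) + (-8 + 5285)) = √((-9460/3 - 3/2 + 399/2) + 5277) = √(-8866/3 + 5277) = √(6965/3) = √20895/3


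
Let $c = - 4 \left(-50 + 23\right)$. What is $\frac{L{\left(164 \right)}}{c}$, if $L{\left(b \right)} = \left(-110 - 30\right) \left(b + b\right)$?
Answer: $- \frac{11480}{27} \approx -425.19$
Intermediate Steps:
$L{\left(b \right)} = - 280 b$ ($L{\left(b \right)} = - 140 \cdot 2 b = - 280 b$)
$c = 108$ ($c = \left(-4\right) \left(-27\right) = 108$)
$\frac{L{\left(164 \right)}}{c} = \frac{\left(-280\right) 164}{108} = \left(-45920\right) \frac{1}{108} = - \frac{11480}{27}$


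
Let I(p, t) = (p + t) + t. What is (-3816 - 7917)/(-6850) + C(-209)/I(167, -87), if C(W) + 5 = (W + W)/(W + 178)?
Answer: 744511/1486450 ≈ 0.50086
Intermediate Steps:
I(p, t) = p + 2*t
C(W) = -5 + 2*W/(178 + W) (C(W) = -5 + (W + W)/(W + 178) = -5 + (2*W)/(178 + W) = -5 + 2*W/(178 + W))
(-3816 - 7917)/(-6850) + C(-209)/I(167, -87) = (-3816 - 7917)/(-6850) + ((-890 - 3*(-209))/(178 - 209))/(167 + 2*(-87)) = -11733*(-1/6850) + ((-890 + 627)/(-31))/(167 - 174) = 11733/6850 - 1/31*(-263)/(-7) = 11733/6850 + (263/31)*(-⅐) = 11733/6850 - 263/217 = 744511/1486450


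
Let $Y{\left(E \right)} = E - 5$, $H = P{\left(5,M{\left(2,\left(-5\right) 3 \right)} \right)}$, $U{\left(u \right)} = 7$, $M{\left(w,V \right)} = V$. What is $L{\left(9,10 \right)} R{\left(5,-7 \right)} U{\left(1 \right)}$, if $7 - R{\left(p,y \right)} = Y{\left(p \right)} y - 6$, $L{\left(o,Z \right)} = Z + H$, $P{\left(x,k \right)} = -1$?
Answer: $819$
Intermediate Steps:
$H = -1$
$Y{\left(E \right)} = -5 + E$
$L{\left(o,Z \right)} = -1 + Z$ ($L{\left(o,Z \right)} = Z - 1 = -1 + Z$)
$R{\left(p,y \right)} = 13 - y \left(-5 + p\right)$ ($R{\left(p,y \right)} = 7 - \left(\left(-5 + p\right) y - 6\right) = 7 - \left(y \left(-5 + p\right) - 6\right) = 7 - \left(-6 + y \left(-5 + p\right)\right) = 13 - y \left(-5 + p\right)$)
$L{\left(9,10 \right)} R{\left(5,-7 \right)} U{\left(1 \right)} = \left(-1 + 10\right) \left(13 - - 7 \left(-5 + 5\right)\right) 7 = 9 \left(13 - \left(-7\right) 0\right) 7 = 9 \left(13 + 0\right) 7 = 9 \cdot 13 \cdot 7 = 117 \cdot 7 = 819$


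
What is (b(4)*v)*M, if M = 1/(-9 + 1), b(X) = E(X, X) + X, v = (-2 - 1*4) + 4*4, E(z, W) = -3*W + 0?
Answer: 10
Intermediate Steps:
E(z, W) = -3*W
v = 10 (v = (-2 - 4) + 16 = -6 + 16 = 10)
b(X) = -2*X (b(X) = -3*X + X = -2*X)
M = -1/8 (M = 1/(-8) = -1/8 ≈ -0.12500)
(b(4)*v)*M = (-2*4*10)*(-1/8) = -8*10*(-1/8) = -80*(-1/8) = 10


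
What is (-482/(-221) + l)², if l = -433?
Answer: 9065134521/48841 ≈ 1.8561e+5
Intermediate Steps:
(-482/(-221) + l)² = (-482/(-221) - 433)² = (-482*(-1/221) - 433)² = (482/221 - 433)² = (-95211/221)² = 9065134521/48841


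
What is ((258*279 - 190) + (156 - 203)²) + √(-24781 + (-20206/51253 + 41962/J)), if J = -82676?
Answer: 74001 + 19*I*√308151959464590649870/2118696514 ≈ 74001.0 + 157.42*I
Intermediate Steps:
((258*279 - 190) + (156 - 203)²) + √(-24781 + (-20206/51253 + 41962/J)) = ((258*279 - 190) + (156 - 203)²) + √(-24781 + (-20206/51253 + 41962/(-82676))) = ((71982 - 190) + (-47)²) + √(-24781 + (-20206*1/51253 + 41962*(-1/82676))) = (71792 + 2209) + √(-24781 + (-20206/51253 - 20981/41338)) = 74001 + √(-24781 - 1910614821/2118696514) = 74001 + √(-52505328928255/2118696514) = 74001 + 19*I*√308151959464590649870/2118696514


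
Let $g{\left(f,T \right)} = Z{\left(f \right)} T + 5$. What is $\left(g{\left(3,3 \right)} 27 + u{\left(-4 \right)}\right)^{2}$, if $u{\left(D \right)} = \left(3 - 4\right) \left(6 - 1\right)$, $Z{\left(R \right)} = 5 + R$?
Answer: $605284$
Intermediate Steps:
$g{\left(f,T \right)} = 5 + T \left(5 + f\right)$ ($g{\left(f,T \right)} = \left(5 + f\right) T + 5 = T \left(5 + f\right) + 5 = 5 + T \left(5 + f\right)$)
$u{\left(D \right)} = -5$ ($u{\left(D \right)} = \left(-1\right) 5 = -5$)
$\left(g{\left(3,3 \right)} 27 + u{\left(-4 \right)}\right)^{2} = \left(\left(5 + 3 \left(5 + 3\right)\right) 27 - 5\right)^{2} = \left(\left(5 + 3 \cdot 8\right) 27 - 5\right)^{2} = \left(\left(5 + 24\right) 27 - 5\right)^{2} = \left(29 \cdot 27 - 5\right)^{2} = \left(783 - 5\right)^{2} = 778^{2} = 605284$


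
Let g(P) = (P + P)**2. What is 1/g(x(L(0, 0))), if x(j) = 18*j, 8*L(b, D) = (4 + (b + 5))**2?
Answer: 4/531441 ≈ 7.5267e-6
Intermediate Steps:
L(b, D) = (9 + b)**2/8 (L(b, D) = (4 + (b + 5))**2/8 = (4 + (5 + b))**2/8 = (9 + b)**2/8)
g(P) = 4*P**2 (g(P) = (2*P)**2 = 4*P**2)
1/g(x(L(0, 0))) = 1/(4*(18*((9 + 0)**2/8))**2) = 1/(4*(18*((1/8)*9**2))**2) = 1/(4*(18*((1/8)*81))**2) = 1/(4*(18*(81/8))**2) = 1/(4*(729/4)**2) = 1/(4*(531441/16)) = 1/(531441/4) = 4/531441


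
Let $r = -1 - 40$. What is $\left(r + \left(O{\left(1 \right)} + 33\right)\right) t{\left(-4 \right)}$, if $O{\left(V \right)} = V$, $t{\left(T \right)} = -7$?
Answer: $49$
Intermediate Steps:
$r = -41$ ($r = -1 - 40 = -41$)
$\left(r + \left(O{\left(1 \right)} + 33\right)\right) t{\left(-4 \right)} = \left(-41 + \left(1 + 33\right)\right) \left(-7\right) = \left(-41 + 34\right) \left(-7\right) = \left(-7\right) \left(-7\right) = 49$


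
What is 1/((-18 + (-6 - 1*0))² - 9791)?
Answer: -1/9215 ≈ -0.00010852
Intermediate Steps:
1/((-18 + (-6 - 1*0))² - 9791) = 1/((-18 + (-6 + 0))² - 9791) = 1/((-18 - 6)² - 9791) = 1/((-24)² - 9791) = 1/(576 - 9791) = 1/(-9215) = -1/9215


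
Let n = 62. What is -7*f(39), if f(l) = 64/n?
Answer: -224/31 ≈ -7.2258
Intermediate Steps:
f(l) = 32/31 (f(l) = 64/62 = 64*(1/62) = 32/31)
-7*f(39) = -7*32/31 = -224/31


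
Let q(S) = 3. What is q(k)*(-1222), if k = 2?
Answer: -3666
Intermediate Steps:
q(k)*(-1222) = 3*(-1222) = -3666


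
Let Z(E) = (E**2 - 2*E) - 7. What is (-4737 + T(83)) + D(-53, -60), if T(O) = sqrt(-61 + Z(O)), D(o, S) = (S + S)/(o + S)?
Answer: -535161/113 + 11*sqrt(55) ≈ -4654.4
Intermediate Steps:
Z(E) = -7 + E**2 - 2*E
D(o, S) = 2*S/(S + o) (D(o, S) = (2*S)/(S + o) = 2*S/(S + o))
T(O) = sqrt(-68 + O**2 - 2*O) (T(O) = sqrt(-61 + (-7 + O**2 - 2*O)) = sqrt(-68 + O**2 - 2*O))
(-4737 + T(83)) + D(-53, -60) = (-4737 + sqrt(-68 + 83**2 - 2*83)) + 2*(-60)/(-60 - 53) = (-4737 + sqrt(-68 + 6889 - 166)) + 2*(-60)/(-113) = (-4737 + sqrt(6655)) + 2*(-60)*(-1/113) = (-4737 + 11*sqrt(55)) + 120/113 = -535161/113 + 11*sqrt(55)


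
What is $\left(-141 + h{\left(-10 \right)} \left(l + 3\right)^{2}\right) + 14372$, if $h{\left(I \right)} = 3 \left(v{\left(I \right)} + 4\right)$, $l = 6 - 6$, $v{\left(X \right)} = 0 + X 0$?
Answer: $14339$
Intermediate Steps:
$v{\left(X \right)} = 0$ ($v{\left(X \right)} = 0 + 0 = 0$)
$l = 0$ ($l = 6 - 6 = 0$)
$h{\left(I \right)} = 12$ ($h{\left(I \right)} = 3 \left(0 + 4\right) = 3 \cdot 4 = 12$)
$\left(-141 + h{\left(-10 \right)} \left(l + 3\right)^{2}\right) + 14372 = \left(-141 + 12 \left(0 + 3\right)^{2}\right) + 14372 = \left(-141 + 12 \cdot 3^{2}\right) + 14372 = \left(-141 + 12 \cdot 9\right) + 14372 = \left(-141 + 108\right) + 14372 = -33 + 14372 = 14339$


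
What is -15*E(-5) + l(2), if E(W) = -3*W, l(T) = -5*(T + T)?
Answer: -245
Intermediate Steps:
l(T) = -10*T
-15*E(-5) + l(2) = -(-45)*(-5) - 10*2 = -15*15 - 20 = -225 - 20 = -245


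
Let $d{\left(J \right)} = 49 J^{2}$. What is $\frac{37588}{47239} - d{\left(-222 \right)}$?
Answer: $- \frac{114078179336}{47239} \approx -2.4149 \cdot 10^{6}$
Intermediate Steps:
$\frac{37588}{47239} - d{\left(-222 \right)} = \frac{37588}{47239} - 49 \left(-222\right)^{2} = 37588 \cdot \frac{1}{47239} - 49 \cdot 49284 = \frac{37588}{47239} - 2414916 = - \frac{114078179336}{47239}$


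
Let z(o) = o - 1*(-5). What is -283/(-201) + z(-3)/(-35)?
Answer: 9503/7035 ≈ 1.3508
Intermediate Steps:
z(o) = 5 + o (z(o) = o + 5 = 5 + o)
-283/(-201) + z(-3)/(-35) = -283/(-201) + (5 - 3)/(-35) = -283*(-1/201) + 2*(-1/35) = 283/201 - 2/35 = 9503/7035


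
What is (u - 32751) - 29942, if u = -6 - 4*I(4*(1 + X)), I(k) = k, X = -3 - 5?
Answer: -62587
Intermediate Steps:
X = -8
u = 106 (u = -6 - 16*(1 - 8) = -6 - 16*(-7) = -6 - 4*(-28) = -6 + 112 = 106)
(u - 32751) - 29942 = (106 - 32751) - 29942 = -32645 - 29942 = -62587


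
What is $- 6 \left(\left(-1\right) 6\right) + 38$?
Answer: $74$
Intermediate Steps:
$- 6 \left(\left(-1\right) 6\right) + 38 = \left(-6\right) \left(-6\right) + 38 = 36 + 38 = 74$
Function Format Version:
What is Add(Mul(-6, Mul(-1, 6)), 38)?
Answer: 74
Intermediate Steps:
Add(Mul(-6, Mul(-1, 6)), 38) = Add(Mul(-6, -6), 38) = Add(36, 38) = 74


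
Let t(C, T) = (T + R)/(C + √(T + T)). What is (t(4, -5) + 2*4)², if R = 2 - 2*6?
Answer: (272*√10 + 351*I)/(2*(-3*I + 4*√10)) ≈ 29.074 + 20.77*I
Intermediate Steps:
R = -10 (R = 2 - 12 = -10)
t(C, T) = (-10 + T)/(C + √2*√T) (t(C, T) = (T - 10)/(C + √(T + T)) = (-10 + T)/(C + √(2*T)) = (-10 + T)/(C + √2*√T))
(t(4, -5) + 2*4)² = ((-10 - 5)/(4 + √2*√(-5)) + 2*4)² = (-15/(4 + √2*(I*√5)) + 8)² = (-15/(4 + I*√10) + 8)² = (8 - 15/(4 + I*√10))²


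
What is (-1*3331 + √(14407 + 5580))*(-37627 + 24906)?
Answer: 42373651 - 12721*√19987 ≈ 4.0575e+7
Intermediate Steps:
(-1*3331 + √(14407 + 5580))*(-37627 + 24906) = (-3331 + √19987)*(-12721) = 42373651 - 12721*√19987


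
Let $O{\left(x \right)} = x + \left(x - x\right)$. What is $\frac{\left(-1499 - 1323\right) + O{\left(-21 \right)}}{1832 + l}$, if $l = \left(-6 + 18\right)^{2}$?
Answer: $- \frac{2843}{1976} \approx -1.4388$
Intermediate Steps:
$O{\left(x \right)} = x$ ($O{\left(x \right)} = x + 0 = x$)
$l = 144$ ($l = 12^{2} = 144$)
$\frac{\left(-1499 - 1323\right) + O{\left(-21 \right)}}{1832 + l} = \frac{\left(-1499 - 1323\right) - 21}{1832 + 144} = \frac{\left(-1499 - 1323\right) - 21}{1976} = \left(-2822 - 21\right) \frac{1}{1976} = \left(-2843\right) \frac{1}{1976} = - \frac{2843}{1976}$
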